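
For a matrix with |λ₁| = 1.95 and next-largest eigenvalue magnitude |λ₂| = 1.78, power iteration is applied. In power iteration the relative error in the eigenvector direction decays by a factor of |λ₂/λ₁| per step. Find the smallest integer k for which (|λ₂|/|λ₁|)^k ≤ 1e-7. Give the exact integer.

|λ₂/λ₁| = 1.78/1.95 = 0.91282
Need k ≥ ln(1e-7) / ln(0.91282) = -16.1181 / -0.0912 ≈ 176.702
Smallest integer k satisfying the bound: 177

177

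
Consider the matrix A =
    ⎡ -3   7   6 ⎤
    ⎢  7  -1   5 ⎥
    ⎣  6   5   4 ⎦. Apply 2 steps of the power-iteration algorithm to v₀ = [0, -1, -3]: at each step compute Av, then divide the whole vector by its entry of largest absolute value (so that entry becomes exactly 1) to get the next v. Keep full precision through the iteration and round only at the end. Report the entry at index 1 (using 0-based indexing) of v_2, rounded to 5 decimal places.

0.85417

Av0 = (-25.000000, -14.000000, -17.000000); divide by -25.000000 → v1 = (1.000000, 0.560000, 0.680000)
Av1 = (5.000000, 9.840000, 11.520000); divide by 11.520000 → v2 = (0.434028, 0.854167, 1.000000)
Requested entry of v2: -246/-288 = 0.85417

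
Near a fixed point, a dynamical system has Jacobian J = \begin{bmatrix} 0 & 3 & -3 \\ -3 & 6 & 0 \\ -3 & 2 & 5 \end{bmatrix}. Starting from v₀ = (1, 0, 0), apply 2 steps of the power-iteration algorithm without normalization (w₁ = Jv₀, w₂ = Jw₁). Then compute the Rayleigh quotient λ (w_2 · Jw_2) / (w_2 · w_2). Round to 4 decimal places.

w1 = Jv₀ = (0·1 + 3·0 + (-3)·0; (-3)·1 + 6·0 + 0·0; (-3)·1 + 2·0 + 5·0) = (0, -3, -3)
w2 = Jw1 = (0·0 + 3·(-3) + (-3)·(-3); (-3)·0 + 6·(-3) + 0·(-3); (-3)·0 + 2·(-3) + 5·(-3)) = (0, -18, -21)
Jw2 = (9, -108, -141)
w2·Jw2 = 0·9 + (-18)·(-108) + (-21)·(-141) = 4905; w2·w2 = 0·0 + (-18)·(-18) + (-21)·(-21) = 765
λ ≈ 4905/765 = 6.4118

λ ≈ 6.4118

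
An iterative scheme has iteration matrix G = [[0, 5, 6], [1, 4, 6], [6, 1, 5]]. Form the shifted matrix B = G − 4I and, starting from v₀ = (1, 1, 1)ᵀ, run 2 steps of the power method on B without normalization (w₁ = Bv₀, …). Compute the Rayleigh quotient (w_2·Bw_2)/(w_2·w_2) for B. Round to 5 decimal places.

B = G − 4I has rows (-4, 5, 6); (1, 0, 6); (6, 1, 1)
w1 = Bv₀ = (7, 7, 8)
w2 = Bw1 = (55, 55, 57)
Bw2 = (397, 397, 442)
w2·Bw2 = 68864; w2·w2 = 9299; μ ≈ 68864/9299 = 7.40553

μ ≈ 7.40553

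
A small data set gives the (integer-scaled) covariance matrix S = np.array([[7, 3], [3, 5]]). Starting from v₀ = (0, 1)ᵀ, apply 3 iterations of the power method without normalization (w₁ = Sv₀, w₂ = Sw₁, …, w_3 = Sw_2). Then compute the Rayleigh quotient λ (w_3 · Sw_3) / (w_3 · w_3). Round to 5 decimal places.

9.15155

w1 = Sv₀ = (7·0 + 3·1; 3·0 + 5·1) = (3, 5)
w2 = Sw1 = (7·3 + 3·5; 3·3 + 5·5) = (36, 34)
w3 = Sw2 = (354, 278)
Sw3 = (3312, 2452)
w3·Sw3 = 354·3312 + 278·2452 = 1854104; w3·w3 = 354·354 + 278·278 = 202600
λ ≈ 1854104/202600 = 9.15155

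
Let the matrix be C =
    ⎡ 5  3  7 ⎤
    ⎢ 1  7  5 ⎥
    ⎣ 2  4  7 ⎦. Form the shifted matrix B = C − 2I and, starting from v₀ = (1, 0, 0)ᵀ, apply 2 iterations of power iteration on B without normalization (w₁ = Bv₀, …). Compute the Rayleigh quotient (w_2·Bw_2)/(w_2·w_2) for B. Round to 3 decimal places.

μ ≈ 11.029

B = C − 2I has rows (3, 3, 7); (1, 5, 5); (2, 4, 5)
w1 = Bv₀ = (3, 1, 2)
w2 = Bw1 = (26, 18, 20)
Bw2 = (272, 216, 224)
w2·Bw2 = 15440; w2·w2 = 1400; μ ≈ 15440/1400 = 11.029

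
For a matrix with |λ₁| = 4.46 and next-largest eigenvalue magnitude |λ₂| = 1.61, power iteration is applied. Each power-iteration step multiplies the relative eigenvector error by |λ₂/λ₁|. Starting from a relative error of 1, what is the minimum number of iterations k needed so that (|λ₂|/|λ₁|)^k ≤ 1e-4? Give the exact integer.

|λ₂/λ₁| = 1.61/4.46 = 0.36099
Need k ≥ ln(1e-4) / ln(0.36099) = -9.2103 / -1.0189 ≈ 9.039
Smallest integer k satisfying the bound: 10

10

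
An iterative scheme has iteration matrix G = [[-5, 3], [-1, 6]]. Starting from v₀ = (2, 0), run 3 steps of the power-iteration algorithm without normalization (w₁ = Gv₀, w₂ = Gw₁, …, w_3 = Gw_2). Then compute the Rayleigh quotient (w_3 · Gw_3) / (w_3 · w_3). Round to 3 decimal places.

w1 = Gv₀ = (-10, -2)
w2 = Gw1 = (44, -2)
w3 = Gw2 = (-226, -56)
Gw3 = (962, -110)
w3·Gw3 = (-226)·962 + (-56)·(-110) = -211252; w3·w3 = (-226)·(-226) + (-56)·(-56) = 54212
λ ≈ -211252/54212 = -3.897

-3.897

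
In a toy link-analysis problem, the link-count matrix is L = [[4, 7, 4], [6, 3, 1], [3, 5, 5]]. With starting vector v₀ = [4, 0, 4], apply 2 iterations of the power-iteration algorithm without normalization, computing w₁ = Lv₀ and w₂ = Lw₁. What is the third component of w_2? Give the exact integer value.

396

w1 = Lv₀ = (4·4 + 7·0 + 4·4; 6·4 + 3·0 + 1·4; 3·4 + 5·0 + 5·4) = (32, 28, 32)
w2 = Lw1 = (4·32 + 7·28 + 4·32; 6·32 + 3·28 + 1·32; 3·32 + 5·28 + 5·32) = (452, 308, 396)
The requested component of w2 is 396.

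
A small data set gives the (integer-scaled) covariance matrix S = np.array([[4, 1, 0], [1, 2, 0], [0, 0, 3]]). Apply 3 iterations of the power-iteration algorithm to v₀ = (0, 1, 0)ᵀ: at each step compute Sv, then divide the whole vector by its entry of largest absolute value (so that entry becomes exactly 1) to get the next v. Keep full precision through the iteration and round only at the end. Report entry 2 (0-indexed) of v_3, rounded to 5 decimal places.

Sv0 = (1.000000, 2.000000, 0.000000); divide by 2.000000 → v1 = (0.500000, 1.000000, 0.000000)
Sv1 = (3.000000, 2.500000, 0.000000); divide by 3.000000 → v2 = (1.000000, 0.833333, 0.000000)
Sv2 = (4.833333, 2.666667, 0.000000); divide by 4.833333 → v3 = (1.000000, 0.551724, 0.000000)
Requested entry of v3: 0/29 = 0.00000

0.00000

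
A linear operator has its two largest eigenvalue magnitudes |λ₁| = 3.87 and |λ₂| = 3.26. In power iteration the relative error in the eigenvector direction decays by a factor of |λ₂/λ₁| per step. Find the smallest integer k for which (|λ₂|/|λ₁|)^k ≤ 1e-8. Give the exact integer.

108

|λ₂/λ₁| = 3.26/3.87 = 0.84238
Need k ≥ ln(1e-8) / ln(0.84238) = -18.4207 / -0.1715 ≈ 107.392
Smallest integer k satisfying the bound: 108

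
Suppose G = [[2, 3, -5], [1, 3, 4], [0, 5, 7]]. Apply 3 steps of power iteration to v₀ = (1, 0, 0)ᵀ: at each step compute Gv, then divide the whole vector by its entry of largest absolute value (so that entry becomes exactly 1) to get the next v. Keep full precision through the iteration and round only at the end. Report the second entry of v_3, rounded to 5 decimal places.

Gv0 = (2.000000, 1.000000, 0.000000); divide by 2.000000 → v1 = (1.000000, 0.500000, 0.000000)
Gv1 = (3.500000, 2.500000, 2.500000); divide by 3.500000 → v2 = (1.000000, 0.714286, 0.714286)
Gv2 = (0.571429, 6.000000, 8.571429); divide by 8.571429 → v3 = (0.066667, 0.700000, 1.000000)
Requested entry of v3: 42/60 = 0.70000

0.70000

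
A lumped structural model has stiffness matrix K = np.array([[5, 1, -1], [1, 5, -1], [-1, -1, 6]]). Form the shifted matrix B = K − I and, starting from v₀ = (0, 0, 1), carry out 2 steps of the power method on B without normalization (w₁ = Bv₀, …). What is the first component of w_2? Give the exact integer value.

B = K − I has rows (4, 1, -1); (1, 4, -1); (-1, -1, 5)
w1 = Bv₀ = (-1, -1, 5)
w2 = Bw1 = (-10, -10, 27)
Requested component of w2: -10

-10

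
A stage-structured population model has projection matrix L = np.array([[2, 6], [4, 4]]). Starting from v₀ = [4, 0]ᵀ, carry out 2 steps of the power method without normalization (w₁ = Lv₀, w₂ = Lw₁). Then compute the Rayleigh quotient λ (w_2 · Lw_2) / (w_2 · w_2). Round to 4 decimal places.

7.7882

w1 = Lv₀ = (8, 16)
w2 = Lw1 = (112, 96)
Lw2 = (800, 832)
w2·Lw2 = 112·800 + 96·832 = 169472; w2·w2 = 112·112 + 96·96 = 21760
λ ≈ 169472/21760 = 7.7882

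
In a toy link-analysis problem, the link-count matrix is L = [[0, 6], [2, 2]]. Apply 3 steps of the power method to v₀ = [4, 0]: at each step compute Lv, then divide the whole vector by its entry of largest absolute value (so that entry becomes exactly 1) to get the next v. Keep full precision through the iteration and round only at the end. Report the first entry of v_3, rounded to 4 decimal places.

0.7500

Lv0 = (0.00000, 8.00000); divide by 8.00000 → v1 = (0.00000, 1.00000)
Lv1 = (6.00000, 2.00000); divide by 6.00000 → v2 = (1.00000, 0.33333)
Lv2 = (2.00000, 2.66667); divide by 2.66667 → v3 = (0.75000, 1.00000)
Requested entry of v3: 96/128 = 0.7500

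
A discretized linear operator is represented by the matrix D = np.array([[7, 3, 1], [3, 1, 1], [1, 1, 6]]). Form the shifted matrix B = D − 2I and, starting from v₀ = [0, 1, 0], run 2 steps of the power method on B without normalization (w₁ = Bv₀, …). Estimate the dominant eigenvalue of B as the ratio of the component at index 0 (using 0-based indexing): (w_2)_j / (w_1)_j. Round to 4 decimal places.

4.3333

B = D − 2I has rows (5, 3, 1); (3, -1, 1); (1, 1, 4)
w1 = Bv₀ = (3, -1, 1)
w2 = Bw1 = (13, 11, 6)
Ratio: 13/3 = 4.3333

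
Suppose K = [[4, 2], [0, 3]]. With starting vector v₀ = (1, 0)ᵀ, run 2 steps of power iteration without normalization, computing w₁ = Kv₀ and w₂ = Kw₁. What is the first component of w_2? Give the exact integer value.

16

w1 = Kv₀ = (4·1 + 2·0; 0·1 + 3·0) = (4, 0)
w2 = Kw1 = (4·4 + 2·0; 0·4 + 3·0) = (16, 0)
The requested component of w2 is 16.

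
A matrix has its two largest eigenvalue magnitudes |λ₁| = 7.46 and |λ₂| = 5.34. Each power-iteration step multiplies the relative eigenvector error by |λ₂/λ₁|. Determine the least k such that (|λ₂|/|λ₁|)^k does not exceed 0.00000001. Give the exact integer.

|λ₂/λ₁| = 5.34/7.46 = 0.71582
Need k ≥ ln(0.00000001) / ln(0.71582) = -18.4207 / -0.3343 ≈ 55.097
Smallest integer k satisfying the bound: 56

56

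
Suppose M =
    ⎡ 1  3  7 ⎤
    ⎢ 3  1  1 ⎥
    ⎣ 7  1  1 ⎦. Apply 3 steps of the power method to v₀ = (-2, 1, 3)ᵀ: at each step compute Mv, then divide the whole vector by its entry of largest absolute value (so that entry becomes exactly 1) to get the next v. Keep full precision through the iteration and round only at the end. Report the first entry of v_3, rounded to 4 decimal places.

1.0000

Mv0 = (22.00000, -2.00000, -10.00000); divide by 22.00000 → v1 = (1.00000, -0.09091, -0.45455)
Mv1 = (-2.45455, 2.45455, 6.45455); divide by 6.45455 → v2 = (-0.38028, 0.38028, 1.00000)
Mv2 = (7.76056, 0.23944, -1.28169); divide by 7.76056 → v3 = (1.00000, 0.03085, -0.16515)
Requested entry of v3: 1102/1102 = 1.0000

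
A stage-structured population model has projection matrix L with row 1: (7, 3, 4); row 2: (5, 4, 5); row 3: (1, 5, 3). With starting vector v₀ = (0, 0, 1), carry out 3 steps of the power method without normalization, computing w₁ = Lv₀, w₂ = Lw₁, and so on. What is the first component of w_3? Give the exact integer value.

702

w1 = Lv₀ = (4, 5, 3)
w2 = Lw1 = (55, 55, 38)
w3 = Lw2 = (702, 685, 444)
The requested component of w3 is 702.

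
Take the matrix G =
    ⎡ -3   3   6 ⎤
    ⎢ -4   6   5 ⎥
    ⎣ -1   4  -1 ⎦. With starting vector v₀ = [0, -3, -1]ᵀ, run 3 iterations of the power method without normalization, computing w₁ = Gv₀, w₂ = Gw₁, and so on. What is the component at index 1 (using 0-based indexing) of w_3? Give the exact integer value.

w1 = Gv₀ = ((-3)·0 + 3·(-3) + 6·(-1); (-4)·0 + 6·(-3) + 5·(-1); (-1)·0 + 4·(-3) + (-1)·(-1)) = (-15, -23, -11)
w2 = Gw1 = ((-3)·(-15) + 3·(-23) + 6·(-11); (-4)·(-15) + 6·(-23) + 5·(-11); (-1)·(-15) + 4·(-23) + (-1)·(-11)) = (-90, -133, -66)
w3 = Gw2 = (-525, -768, -376)
The requested component of w3 is -768.

-768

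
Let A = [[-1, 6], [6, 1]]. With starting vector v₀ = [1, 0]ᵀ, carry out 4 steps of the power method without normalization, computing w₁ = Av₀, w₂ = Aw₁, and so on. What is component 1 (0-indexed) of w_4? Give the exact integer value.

0

w1 = Av₀ = ((-1)·1 + 6·0; 6·1 + 1·0) = (-1, 6)
w2 = Aw1 = ((-1)·(-1) + 6·6; 6·(-1) + 1·6) = (37, 0)
w3 = Aw2 = (-37, 222)
w4 = Aw3 = (1369, 0)
The requested component of w4 is 0.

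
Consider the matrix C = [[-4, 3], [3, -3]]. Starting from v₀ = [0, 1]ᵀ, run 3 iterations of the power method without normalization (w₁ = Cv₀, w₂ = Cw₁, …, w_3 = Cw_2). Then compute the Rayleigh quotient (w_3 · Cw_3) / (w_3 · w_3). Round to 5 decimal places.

λ ≈ -6.54138

w1 = Cv₀ = (3, -3)
w2 = Cw1 = (-21, 18)
w3 = Cw2 = (138, -117)
Cw3 = (-903, 765)
w3·Cw3 = 138·(-903) + (-117)·765 = -214119; w3·w3 = 138·138 + (-117)·(-117) = 32733
λ ≈ -214119/32733 = -6.54138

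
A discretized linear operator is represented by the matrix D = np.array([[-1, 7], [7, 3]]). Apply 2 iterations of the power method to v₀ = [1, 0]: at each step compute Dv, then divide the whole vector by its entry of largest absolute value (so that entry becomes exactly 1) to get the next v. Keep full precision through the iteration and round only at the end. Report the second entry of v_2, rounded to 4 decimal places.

0.2800

Dv0 = (-1.00000, 7.00000); divide by 7.00000 → v1 = (-0.14286, 1.00000)
Dv1 = (7.14286, 2.00000); divide by 7.14286 → v2 = (1.00000, 0.28000)
Requested entry of v2: 14/50 = 0.2800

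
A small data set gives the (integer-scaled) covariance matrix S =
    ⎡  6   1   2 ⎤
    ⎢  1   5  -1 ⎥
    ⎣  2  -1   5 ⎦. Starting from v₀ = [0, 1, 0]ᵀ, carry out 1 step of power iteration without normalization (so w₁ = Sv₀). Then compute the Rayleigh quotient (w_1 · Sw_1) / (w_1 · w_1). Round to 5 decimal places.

w1 = Sv₀ = (6·0 + 1·1 + 2·0; 1·0 + 5·1 + (-1)·0; 2·0 + (-1)·1 + 5·0) = (1, 5, -1)
Sw1 = (9, 27, -8)
w1·Sw1 = 1·9 + 5·27 + (-1)·(-8) = 152; w1·w1 = 1·1 + 5·5 + (-1)·(-1) = 27
λ ≈ 152/27 = 5.62963

λ ≈ 5.62963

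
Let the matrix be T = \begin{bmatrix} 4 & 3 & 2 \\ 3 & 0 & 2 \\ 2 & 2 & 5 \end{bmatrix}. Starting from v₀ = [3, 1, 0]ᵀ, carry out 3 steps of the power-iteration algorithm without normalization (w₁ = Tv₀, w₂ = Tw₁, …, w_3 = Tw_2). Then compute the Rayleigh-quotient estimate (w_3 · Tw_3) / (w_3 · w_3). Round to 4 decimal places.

w1 = Tv₀ = (4·3 + 3·1 + 2·0; 3·3 + 0·1 + 2·0; 2·3 + 2·1 + 5·0) = (15, 9, 8)
w2 = Tw1 = (4·15 + 3·9 + 2·8; 3·15 + 0·9 + 2·8; 2·15 + 2·9 + 5·8) = (103, 61, 88)
w3 = Tw2 = (771, 485, 768)
Tw3 = (6075, 3849, 6352)
w3·Tw3 = 771·6075 + 485·3849 + 768·6352 = 11428926; w3·w3 = 771·771 + 485·485 + 768·768 = 1419490
λ ≈ 11428926/1419490 = 8.0514

λ ≈ 8.0514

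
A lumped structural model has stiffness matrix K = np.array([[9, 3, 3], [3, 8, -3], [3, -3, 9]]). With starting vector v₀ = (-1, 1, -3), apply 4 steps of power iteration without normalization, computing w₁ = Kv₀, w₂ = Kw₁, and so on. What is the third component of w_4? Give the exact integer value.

w1 = Kv₀ = (9·(-1) + 3·1 + 3·(-3); 3·(-1) + 8·1 + (-3)·(-3); 3·(-1) + (-3)·1 + 9·(-3)) = (-15, 14, -33)
w2 = Kw1 = (9·(-15) + 3·14 + 3·(-33); 3·(-15) + 8·14 + (-3)·(-33); 3·(-15) + (-3)·14 + 9·(-33)) = (-192, 166, -384)
w3 = Kw2 = (-2382, 1904, -4530)
w4 = Kw3 = (-29316, 21676, -53628)
The requested component of w4 is -53628.

-53628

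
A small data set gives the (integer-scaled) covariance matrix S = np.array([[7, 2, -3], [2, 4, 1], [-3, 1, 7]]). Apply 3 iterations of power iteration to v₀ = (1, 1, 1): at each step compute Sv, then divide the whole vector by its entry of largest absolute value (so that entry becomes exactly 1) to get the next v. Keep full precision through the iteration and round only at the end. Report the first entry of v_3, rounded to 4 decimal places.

Sv0 = (6.00000, 7.00000, 5.00000); divide by 7.00000 → v1 = (0.85714, 1.00000, 0.71429)
Sv1 = (5.85714, 6.42857, 3.42857); divide by 6.42857 → v2 = (0.91111, 1.00000, 0.53333)
Sv2 = (6.77778, 6.35556, 2.00000); divide by 6.77778 → v3 = (1.00000, 0.93770, 0.29508)
Requested entry of v3: 305/305 = 1.0000

1.0000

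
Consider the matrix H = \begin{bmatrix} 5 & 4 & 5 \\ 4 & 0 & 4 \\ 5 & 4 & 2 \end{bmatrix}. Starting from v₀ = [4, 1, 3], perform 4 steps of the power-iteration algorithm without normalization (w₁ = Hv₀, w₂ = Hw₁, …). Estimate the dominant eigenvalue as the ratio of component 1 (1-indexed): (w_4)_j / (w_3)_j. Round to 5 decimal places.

w1 = Hv₀ = (5·4 + 4·1 + 5·3; 4·4 + 0·1 + 4·3; 5·4 + 4·1 + 2·3) = (39, 28, 30)
w2 = Hw1 = (5·39 + 4·28 + 5·30; 4·39 + 0·28 + 4·30; 5·39 + 4·28 + 2·30) = (457, 276, 367)
w3 = Hw2 = (5224, 3296, 4123)
w4 = Hw3 = (59919, 37388, 47550)
Ratio at component: 59919 / 5224 = 11.46995

λ ≈ 11.46995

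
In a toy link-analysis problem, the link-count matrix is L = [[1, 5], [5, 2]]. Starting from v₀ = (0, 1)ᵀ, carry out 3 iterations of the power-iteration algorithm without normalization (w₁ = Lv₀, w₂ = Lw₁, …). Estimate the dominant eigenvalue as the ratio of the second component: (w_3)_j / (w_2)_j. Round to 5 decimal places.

λ ≈ 4.58621

w1 = Lv₀ = (5, 2)
w2 = Lw1 = (15, 29)
w3 = Lw2 = (160, 133)
Ratio at component: 133 / 29 = 4.58621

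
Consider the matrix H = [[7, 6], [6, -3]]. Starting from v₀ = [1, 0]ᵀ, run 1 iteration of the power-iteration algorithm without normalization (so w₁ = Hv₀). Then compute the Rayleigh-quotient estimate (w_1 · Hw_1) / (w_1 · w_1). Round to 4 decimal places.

λ ≈ 8.6941

w1 = Hv₀ = (7, 6)
Hw1 = (85, 24)
w1·Hw1 = 7·85 + 6·24 = 739; w1·w1 = 7·7 + 6·6 = 85
λ ≈ 739/85 = 8.6941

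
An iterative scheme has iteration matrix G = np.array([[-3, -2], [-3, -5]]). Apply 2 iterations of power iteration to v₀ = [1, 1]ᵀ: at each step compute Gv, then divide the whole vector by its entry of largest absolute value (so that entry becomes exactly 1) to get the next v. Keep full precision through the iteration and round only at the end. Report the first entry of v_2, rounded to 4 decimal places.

0.5636

Gv0 = (-5.00000, -8.00000); divide by -8.00000 → v1 = (0.62500, 1.00000)
Gv1 = (-3.87500, -6.87500); divide by -6.87500 → v2 = (0.56364, 1.00000)
Requested entry of v2: 31/55 = 0.5636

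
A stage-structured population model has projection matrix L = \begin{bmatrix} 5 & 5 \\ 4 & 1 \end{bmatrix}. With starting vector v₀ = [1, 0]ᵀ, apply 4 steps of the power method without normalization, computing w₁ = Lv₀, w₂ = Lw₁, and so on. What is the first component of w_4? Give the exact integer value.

2745

w1 = Lv₀ = (5·1 + 5·0; 4·1 + 1·0) = (5, 4)
w2 = Lw1 = (5·5 + 5·4; 4·5 + 1·4) = (45, 24)
w3 = Lw2 = (345, 204)
w4 = Lw3 = (2745, 1584)
The requested component of w4 is 2745.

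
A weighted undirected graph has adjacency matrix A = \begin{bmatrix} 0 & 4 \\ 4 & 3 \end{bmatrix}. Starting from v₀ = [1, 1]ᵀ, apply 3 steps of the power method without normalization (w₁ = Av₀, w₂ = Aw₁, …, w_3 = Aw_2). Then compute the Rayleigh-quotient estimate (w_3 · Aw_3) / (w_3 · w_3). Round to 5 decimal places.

w1 = Av₀ = (0·1 + 4·1; 4·1 + 3·1) = (4, 7)
w2 = Aw1 = (0·4 + 4·7; 4·4 + 3·7) = (28, 37)
w3 = Aw2 = (148, 223)
Aw3 = (892, 1261)
w3·Aw3 = 148·892 + 223·1261 = 413219; w3·w3 = 148·148 + 223·223 = 71633
λ ≈ 413219/71633 = 5.76856

5.76856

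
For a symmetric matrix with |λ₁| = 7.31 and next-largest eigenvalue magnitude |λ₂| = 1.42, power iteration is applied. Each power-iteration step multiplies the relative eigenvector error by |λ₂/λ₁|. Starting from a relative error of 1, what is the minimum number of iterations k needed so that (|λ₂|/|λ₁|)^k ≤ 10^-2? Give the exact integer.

3

|λ₂/λ₁| = 1.42/7.31 = 0.19425
Need k ≥ ln(10^-2) / ln(0.19425) = -4.6052 / -1.6386 ≈ 2.810
Smallest integer k satisfying the bound: 3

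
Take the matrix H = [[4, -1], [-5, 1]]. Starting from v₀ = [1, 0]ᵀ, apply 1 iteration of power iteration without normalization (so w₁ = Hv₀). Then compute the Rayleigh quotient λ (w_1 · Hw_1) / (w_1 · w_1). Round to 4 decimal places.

λ ≈ 5.0976

w1 = Hv₀ = (4·1 + (-1)·0; (-5)·1 + 1·0) = (4, -5)
Hw1 = (21, -25)
w1·Hw1 = 4·21 + (-5)·(-25) = 209; w1·w1 = 4·4 + (-5)·(-5) = 41
λ ≈ 209/41 = 5.0976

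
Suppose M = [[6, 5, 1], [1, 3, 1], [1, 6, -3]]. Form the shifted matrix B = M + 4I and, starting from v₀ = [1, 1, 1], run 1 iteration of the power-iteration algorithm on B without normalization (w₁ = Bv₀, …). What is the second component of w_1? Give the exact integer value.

B = M + 4I has rows (10, 5, 1); (1, 7, 1); (1, 6, 1)
w1 = Bv₀ = (16, 9, 8)
Requested component of w1: 9

9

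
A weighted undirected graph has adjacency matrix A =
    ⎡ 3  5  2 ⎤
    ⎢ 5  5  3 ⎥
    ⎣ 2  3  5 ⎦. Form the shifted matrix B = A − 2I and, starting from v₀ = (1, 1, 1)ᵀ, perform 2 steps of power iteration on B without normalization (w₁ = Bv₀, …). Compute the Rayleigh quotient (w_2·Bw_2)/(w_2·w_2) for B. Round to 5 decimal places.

B = A − 2I has rows (1, 5, 2); (5, 3, 3); (2, 3, 3)
w1 = Bv₀ = (1·1 + 5·1 + 2·1; 5·1 + 3·1 + 3·1; 2·1 + 3·1 + 3·1) = (8, 11, 8)
w2 = Bw1 = (1·8 + 5·11 + 2·8; 5·8 + 3·11 + 3·8; 2·8 + 3·11 + 3·8) = (79, 97, 73)
Bw2 = (710, 905, 668)
w2·Bw2 = 192639; w2·w2 = 20979; μ ≈ 192639/20979 = 9.18247

μ ≈ 9.18247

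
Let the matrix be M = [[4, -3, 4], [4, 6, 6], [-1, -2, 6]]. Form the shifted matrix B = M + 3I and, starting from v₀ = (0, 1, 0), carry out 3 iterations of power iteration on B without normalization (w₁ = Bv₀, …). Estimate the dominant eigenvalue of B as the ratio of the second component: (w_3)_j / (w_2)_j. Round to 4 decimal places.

μ ≈ 1.5965

B = M + 3I has rows (7, -3, 4); (4, 9, 6); (-1, -2, 9)
w1 = Bv₀ = (-3, 9, -2)
w2 = Bw1 = (-56, 57, -33)
w3 = Bw2 = (-695, 91, -355)
Ratio: 91/57 = 1.5965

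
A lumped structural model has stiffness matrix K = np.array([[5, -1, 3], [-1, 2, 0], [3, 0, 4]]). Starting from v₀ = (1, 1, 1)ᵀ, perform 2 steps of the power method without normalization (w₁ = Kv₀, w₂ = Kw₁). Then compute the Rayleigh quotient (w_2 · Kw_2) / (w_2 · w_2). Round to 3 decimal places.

w1 = Kv₀ = (7, 1, 7)
w2 = Kw1 = (55, -5, 49)
Kw2 = (427, -65, 361)
w2·Kw2 = 55·427 + (-5)·(-65) + 49·361 = 41499; w2·w2 = 55·55 + (-5)·(-5) + 49·49 = 5451
λ ≈ 41499/5451 = 7.613

λ ≈ 7.613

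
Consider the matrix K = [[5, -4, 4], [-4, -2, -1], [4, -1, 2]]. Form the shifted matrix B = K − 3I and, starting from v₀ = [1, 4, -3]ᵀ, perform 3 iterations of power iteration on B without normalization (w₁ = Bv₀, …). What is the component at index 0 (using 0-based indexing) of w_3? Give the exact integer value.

B = K − 3I has rows (2, -4, 4); (-4, -5, -1); (4, -1, -1)
w1 = Bv₀ = (-26, -21, 3)
w2 = Bw1 = (44, 206, -86)
w3 = Bw2 = (-1080, -1120, 56)
Requested component of w3: -1080

-1080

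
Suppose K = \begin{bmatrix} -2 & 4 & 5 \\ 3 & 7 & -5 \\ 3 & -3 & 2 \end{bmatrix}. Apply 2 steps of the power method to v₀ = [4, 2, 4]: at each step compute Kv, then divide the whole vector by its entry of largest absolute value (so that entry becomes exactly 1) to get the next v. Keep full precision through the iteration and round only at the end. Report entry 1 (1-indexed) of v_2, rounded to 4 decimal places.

Kv0 = (20.00000, 6.00000, 14.00000); divide by 20.00000 → v1 = (1.00000, 0.30000, 0.70000)
Kv1 = (2.70000, 1.60000, 3.50000); divide by 3.50000 → v2 = (0.77143, 0.45714, 1.00000)
Requested entry of v2: 54/70 = 0.7714

0.7714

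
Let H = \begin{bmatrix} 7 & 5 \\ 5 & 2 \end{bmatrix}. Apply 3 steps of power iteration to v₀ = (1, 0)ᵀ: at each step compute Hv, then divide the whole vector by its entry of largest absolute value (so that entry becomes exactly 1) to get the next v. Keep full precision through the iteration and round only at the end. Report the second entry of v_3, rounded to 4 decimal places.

Hv0 = (7.00000, 5.00000); divide by 7.00000 → v1 = (1.00000, 0.71429)
Hv1 = (10.57143, 6.42857); divide by 10.57143 → v2 = (1.00000, 0.60811)
Hv2 = (10.04054, 6.21622); divide by 10.04054 → v3 = (1.00000, 0.61911)
Requested entry of v3: 460/743 = 0.6191

0.6191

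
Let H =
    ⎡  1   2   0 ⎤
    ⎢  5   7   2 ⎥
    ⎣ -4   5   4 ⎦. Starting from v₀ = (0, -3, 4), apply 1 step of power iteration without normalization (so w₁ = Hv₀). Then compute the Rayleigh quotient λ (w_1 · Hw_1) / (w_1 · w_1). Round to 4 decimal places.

λ ≈ 8.2621

w1 = Hv₀ = (-6, -13, 1)
Hw1 = (-32, -119, -37)
w1·Hw1 = (-6)·(-32) + (-13)·(-119) + 1·(-37) = 1702; w1·w1 = (-6)·(-6) + (-13)·(-13) + 1·1 = 206
λ ≈ 1702/206 = 8.2621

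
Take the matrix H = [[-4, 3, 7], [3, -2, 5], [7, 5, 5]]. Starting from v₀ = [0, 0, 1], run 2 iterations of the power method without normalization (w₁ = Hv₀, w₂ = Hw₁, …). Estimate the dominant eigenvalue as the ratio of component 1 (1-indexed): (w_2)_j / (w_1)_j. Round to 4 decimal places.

w1 = Hv₀ = ((-4)·0 + 3·0 + 7·1; 3·0 + (-2)·0 + 5·1; 7·0 + 5·0 + 5·1) = (7, 5, 5)
w2 = Hw1 = ((-4)·7 + 3·5 + 7·5; 3·7 + (-2)·5 + 5·5; 7·7 + 5·5 + 5·5) = (22, 36, 99)
Ratio at component: 22 / 7 = 3.1429

3.1429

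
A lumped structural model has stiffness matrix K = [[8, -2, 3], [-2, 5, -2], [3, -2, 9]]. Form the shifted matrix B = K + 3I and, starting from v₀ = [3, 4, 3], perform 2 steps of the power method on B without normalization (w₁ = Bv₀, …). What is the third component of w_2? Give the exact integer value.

506

B = K + 3I has rows (11, -2, 3); (-2, 8, -2); (3, -2, 12)
w1 = Bv₀ = (34, 20, 37)
w2 = Bw1 = (445, 18, 506)
Requested component of w2: 506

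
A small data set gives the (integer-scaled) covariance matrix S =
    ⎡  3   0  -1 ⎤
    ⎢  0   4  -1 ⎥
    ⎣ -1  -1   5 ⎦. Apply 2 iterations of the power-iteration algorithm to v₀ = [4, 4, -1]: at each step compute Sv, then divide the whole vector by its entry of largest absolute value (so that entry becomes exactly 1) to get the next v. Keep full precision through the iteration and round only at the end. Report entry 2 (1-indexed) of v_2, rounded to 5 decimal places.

-0.85263

Sv0 = (13.000000, 17.000000, -13.000000); divide by 17.000000 → v1 = (0.764706, 1.000000, -0.764706)
Sv1 = (3.058824, 4.764706, -5.588235); divide by -5.588235 → v2 = (-0.547368, -0.852632, 1.000000)
Requested entry of v2: 81/-95 = -0.85263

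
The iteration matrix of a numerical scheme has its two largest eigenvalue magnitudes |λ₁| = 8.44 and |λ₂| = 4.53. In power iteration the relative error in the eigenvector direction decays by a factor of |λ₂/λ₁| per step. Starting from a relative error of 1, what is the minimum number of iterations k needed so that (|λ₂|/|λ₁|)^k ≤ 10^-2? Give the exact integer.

8

|λ₂/λ₁| = 4.53/8.44 = 0.53673
Need k ≥ ln(10^-2) / ln(0.53673) = -4.6052 / -0.6223 ≈ 7.401
Smallest integer k satisfying the bound: 8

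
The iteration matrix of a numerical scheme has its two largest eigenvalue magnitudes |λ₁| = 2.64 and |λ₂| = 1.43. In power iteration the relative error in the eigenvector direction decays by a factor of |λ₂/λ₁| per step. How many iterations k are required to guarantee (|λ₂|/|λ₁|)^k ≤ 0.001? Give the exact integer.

12

|λ₂/λ₁| = 1.43/2.64 = 0.54167
Need k ≥ ln(0.001) / ln(0.54167) = -6.9078 / -0.6131 ≈ 11.267
Smallest integer k satisfying the bound: 12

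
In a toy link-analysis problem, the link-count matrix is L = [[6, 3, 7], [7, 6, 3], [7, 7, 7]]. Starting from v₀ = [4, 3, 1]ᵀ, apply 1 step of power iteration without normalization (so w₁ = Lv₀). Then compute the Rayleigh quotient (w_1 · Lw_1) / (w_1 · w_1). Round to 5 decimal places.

17.42441

w1 = Lv₀ = (6·4 + 3·3 + 7·1; 7·4 + 6·3 + 3·1; 7·4 + 7·3 + 7·1) = (40, 49, 56)
Lw1 = (779, 742, 1015)
w1·Lw1 = 40·779 + 49·742 + 56·1015 = 124358; w1·w1 = 40·40 + 49·49 + 56·56 = 7137
λ ≈ 124358/7137 = 17.42441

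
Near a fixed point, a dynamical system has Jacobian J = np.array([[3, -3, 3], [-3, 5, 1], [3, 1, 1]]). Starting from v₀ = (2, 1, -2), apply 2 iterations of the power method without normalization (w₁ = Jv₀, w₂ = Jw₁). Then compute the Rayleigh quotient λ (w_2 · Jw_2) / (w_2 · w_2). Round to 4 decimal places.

w1 = Jv₀ = (-3, -3, 5)
w2 = Jw1 = (15, -1, -7)
Jw2 = (27, -57, 37)
w2·Jw2 = 15·27 + (-1)·(-57) + (-7)·37 = 203; w2·w2 = 15·15 + (-1)·(-1) + (-7)·(-7) = 275
λ ≈ 203/275 = 0.7382

0.7382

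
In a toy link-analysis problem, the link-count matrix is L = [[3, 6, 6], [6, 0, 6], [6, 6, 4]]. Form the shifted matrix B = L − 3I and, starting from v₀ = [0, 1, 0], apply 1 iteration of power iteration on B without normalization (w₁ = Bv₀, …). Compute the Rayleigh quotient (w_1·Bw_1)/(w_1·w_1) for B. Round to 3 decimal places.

B = L − 3I has rows (0, 6, 6); (6, -3, 6); (6, 6, 1)
w1 = Bv₀ = (0·0 + 6·1 + 6·0; 6·0 + (-3)·1 + 6·0; 6·0 + 6·1 + 1·0) = (6, -3, 6)
Bw1 = (18, 81, 24)
w1·Bw1 = 9; w1·w1 = 81; μ ≈ 9/81 = 0.111

μ ≈ 0.111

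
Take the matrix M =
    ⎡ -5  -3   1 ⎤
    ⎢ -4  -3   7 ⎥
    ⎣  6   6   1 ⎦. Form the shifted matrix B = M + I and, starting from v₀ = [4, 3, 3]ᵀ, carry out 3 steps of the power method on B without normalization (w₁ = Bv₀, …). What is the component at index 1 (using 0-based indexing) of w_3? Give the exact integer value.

B = M + I has rows (-4, -3, 1); (-4, -2, 7); (6, 6, 2)
w1 = Bv₀ = (-22, -1, 48)
w2 = Bw1 = (139, 426, -42)
w3 = Bw2 = (-1876, -1702, 3306)
Requested component of w3: -1702

-1702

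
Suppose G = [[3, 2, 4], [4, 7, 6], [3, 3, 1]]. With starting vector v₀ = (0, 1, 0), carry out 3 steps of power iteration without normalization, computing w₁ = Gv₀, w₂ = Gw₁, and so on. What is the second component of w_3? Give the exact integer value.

833

w1 = Gv₀ = (2, 7, 3)
w2 = Gw1 = (32, 75, 30)
w3 = Gw2 = (366, 833, 351)
The requested component of w3 is 833.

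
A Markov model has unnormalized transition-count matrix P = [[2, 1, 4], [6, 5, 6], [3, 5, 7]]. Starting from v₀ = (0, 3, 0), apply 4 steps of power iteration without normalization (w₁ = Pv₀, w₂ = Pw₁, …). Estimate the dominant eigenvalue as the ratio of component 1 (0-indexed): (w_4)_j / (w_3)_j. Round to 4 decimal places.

w1 = Pv₀ = (3, 15, 15)
w2 = Pw1 = (81, 183, 189)
w3 = Pw2 = (1101, 2535, 2481)
w4 = Pw3 = (14661, 34167, 33345)
Ratio at component: 34167 / 2535 = 13.4781

λ ≈ 13.4781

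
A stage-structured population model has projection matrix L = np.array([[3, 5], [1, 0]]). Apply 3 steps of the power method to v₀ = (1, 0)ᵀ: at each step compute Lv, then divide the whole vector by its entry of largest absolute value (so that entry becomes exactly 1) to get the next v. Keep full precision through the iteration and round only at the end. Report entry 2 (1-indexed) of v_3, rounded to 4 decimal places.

Lv0 = (3.00000, 1.00000); divide by 3.00000 → v1 = (1.00000, 0.33333)
Lv1 = (4.66667, 1.00000); divide by 4.66667 → v2 = (1.00000, 0.21429)
Lv2 = (4.07143, 1.00000); divide by 4.07143 → v3 = (1.00000, 0.24561)
Requested entry of v3: 14/57 = 0.2456

0.2456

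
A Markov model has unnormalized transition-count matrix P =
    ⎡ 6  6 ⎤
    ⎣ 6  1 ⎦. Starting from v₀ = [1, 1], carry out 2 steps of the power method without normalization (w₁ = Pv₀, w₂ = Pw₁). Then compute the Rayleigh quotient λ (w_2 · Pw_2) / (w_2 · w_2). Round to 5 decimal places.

9.99579

w1 = Pv₀ = (6·1 + 6·1; 6·1 + 1·1) = (12, 7)
w2 = Pw1 = (6·12 + 6·7; 6·12 + 1·7) = (114, 79)
Pw2 = (1158, 763)
w2·Pw2 = 114·1158 + 79·763 = 192289; w2·w2 = 114·114 + 79·79 = 19237
λ ≈ 192289/19237 = 9.99579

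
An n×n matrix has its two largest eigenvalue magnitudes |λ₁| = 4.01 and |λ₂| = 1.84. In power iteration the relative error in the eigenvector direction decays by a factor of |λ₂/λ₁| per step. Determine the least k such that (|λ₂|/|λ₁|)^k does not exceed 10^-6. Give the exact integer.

18

|λ₂/λ₁| = 1.84/4.01 = 0.45885
Need k ≥ ln(10^-6) / ln(0.45885) = -13.8155 / -0.7790 ≈ 17.734
Smallest integer k satisfying the bound: 18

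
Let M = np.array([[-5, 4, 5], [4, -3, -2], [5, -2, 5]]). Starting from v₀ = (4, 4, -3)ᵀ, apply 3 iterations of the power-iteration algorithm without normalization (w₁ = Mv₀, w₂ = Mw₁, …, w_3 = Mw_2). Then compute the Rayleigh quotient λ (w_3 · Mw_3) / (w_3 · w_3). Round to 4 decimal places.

λ ≈ -8.7733

w1 = Mv₀ = (-19, 10, -3)
w2 = Mw1 = (120, -100, -130)
w3 = Mw2 = (-1650, 1040, 150)
Mw3 = (13160, -10020, -9580)
w3·Mw3 = (-1650)·13160 + 1040·(-10020) + 150·(-9580) = -33571800; w3·w3 = (-1650)·(-1650) + 1040·1040 + 150·150 = 3826600
λ ≈ -33571800/3826600 = -8.7733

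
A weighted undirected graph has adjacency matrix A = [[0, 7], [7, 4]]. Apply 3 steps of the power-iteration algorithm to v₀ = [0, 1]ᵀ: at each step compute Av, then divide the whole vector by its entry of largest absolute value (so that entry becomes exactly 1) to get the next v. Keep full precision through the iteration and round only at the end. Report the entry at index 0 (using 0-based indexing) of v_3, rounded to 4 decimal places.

0.9978

Av0 = (7.00000, 4.00000); divide by 7.00000 → v1 = (1.00000, 0.57143)
Av1 = (4.00000, 9.28571); divide by 9.28571 → v2 = (0.43077, 1.00000)
Av2 = (7.00000, 7.01538); divide by 7.01538 → v3 = (0.99781, 1.00000)
Requested entry of v3: 455/456 = 0.9978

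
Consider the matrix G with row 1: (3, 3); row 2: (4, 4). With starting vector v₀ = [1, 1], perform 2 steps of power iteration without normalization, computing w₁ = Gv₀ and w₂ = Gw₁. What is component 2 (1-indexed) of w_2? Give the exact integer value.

w1 = Gv₀ = (6, 8)
w2 = Gw1 = (42, 56)
The requested component of w2 is 56.

56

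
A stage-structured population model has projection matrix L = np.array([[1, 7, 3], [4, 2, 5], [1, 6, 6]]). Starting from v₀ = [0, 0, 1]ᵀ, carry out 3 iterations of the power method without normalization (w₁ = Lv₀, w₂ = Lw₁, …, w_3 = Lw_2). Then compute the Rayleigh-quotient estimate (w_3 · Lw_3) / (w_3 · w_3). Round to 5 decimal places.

w1 = Lv₀ = (3, 5, 6)
w2 = Lw1 = (56, 52, 69)
w3 = Lw2 = (627, 673, 782)
Lw3 = (7684, 7764, 9357)
w3·Lw3 = 627·7684 + 673·7764 + 782·9357 = 17360214; w3·w3 = 627·627 + 673·673 + 782·782 = 1457582
λ ≈ 17360214/1457582 = 11.91028

11.91028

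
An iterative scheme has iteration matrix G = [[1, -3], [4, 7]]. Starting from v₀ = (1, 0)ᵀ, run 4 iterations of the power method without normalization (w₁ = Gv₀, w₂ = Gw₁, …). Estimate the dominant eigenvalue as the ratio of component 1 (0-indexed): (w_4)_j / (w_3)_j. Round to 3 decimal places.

w1 = Gv₀ = (1, 4)
w2 = Gw1 = (-11, 32)
w3 = Gw2 = (-107, 180)
w4 = Gw3 = (-647, 832)
Ratio at component: 832 / 180 = 4.622

λ ≈ 4.622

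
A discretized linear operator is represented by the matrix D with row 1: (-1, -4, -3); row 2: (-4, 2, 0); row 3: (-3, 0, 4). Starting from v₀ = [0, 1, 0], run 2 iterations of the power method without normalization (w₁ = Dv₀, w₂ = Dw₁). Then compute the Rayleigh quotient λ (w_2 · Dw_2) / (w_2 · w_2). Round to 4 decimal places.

λ ≈ 4.0857

w1 = Dv₀ = ((-1)·0 + (-4)·1 + (-3)·0; (-4)·0 + 2·1 + 0·0; (-3)·0 + 0·1 + 4·0) = (-4, 2, 0)
w2 = Dw1 = ((-1)·(-4) + (-4)·2 + (-3)·0; (-4)·(-4) + 2·2 + 0·0; (-3)·(-4) + 0·2 + 4·0) = (-4, 20, 12)
Dw2 = (-112, 56, 60)
w2·Dw2 = (-4)·(-112) + 20·56 + 12·60 = 2288; w2·w2 = (-4)·(-4) + 20·20 + 12·12 = 560
λ ≈ 2288/560 = 4.0857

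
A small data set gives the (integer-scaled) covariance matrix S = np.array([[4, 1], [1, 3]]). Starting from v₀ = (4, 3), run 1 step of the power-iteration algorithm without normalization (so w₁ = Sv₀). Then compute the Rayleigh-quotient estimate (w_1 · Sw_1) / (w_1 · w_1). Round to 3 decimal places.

w1 = Sv₀ = (19, 13)
Sw1 = (89, 58)
w1·Sw1 = 19·89 + 13·58 = 2445; w1·w1 = 19·19 + 13·13 = 530
λ ≈ 2445/530 = 4.613

4.613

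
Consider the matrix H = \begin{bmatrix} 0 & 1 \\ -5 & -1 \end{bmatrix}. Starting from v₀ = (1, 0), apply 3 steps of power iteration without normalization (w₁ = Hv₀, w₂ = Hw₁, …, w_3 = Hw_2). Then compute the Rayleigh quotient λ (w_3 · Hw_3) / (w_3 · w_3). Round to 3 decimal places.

λ ≈ -1.882

w1 = Hv₀ = (0, -5)
w2 = Hw1 = (-5, 5)
w3 = Hw2 = (5, 20)
Hw3 = (20, -45)
w3·Hw3 = 5·20 + 20·(-45) = -800; w3·w3 = 5·5 + 20·20 = 425
λ ≈ -800/425 = -1.882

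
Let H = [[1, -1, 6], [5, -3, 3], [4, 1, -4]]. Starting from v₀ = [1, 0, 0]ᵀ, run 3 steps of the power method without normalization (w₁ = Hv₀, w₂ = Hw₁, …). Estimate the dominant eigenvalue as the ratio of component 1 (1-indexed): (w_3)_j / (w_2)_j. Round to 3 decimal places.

w1 = Hv₀ = (1·1 + (-1)·0 + 6·0; 5·1 + (-3)·0 + 3·0; 4·1 + 1·0 + (-4)·0) = (1, 5, 4)
w2 = Hw1 = (1·1 + (-1)·5 + 6·4; 5·1 + (-3)·5 + 3·4; 4·1 + 1·5 + (-4)·4) = (20, 2, -7)
w3 = Hw2 = (-24, 73, 110)
Ratio at component: -24 / 20 = -1.200

λ ≈ -1.200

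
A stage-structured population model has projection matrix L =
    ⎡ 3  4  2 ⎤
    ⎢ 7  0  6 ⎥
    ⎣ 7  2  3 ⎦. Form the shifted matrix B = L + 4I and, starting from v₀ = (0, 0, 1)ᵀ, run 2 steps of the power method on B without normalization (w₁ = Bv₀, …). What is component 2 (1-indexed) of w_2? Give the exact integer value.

80

B = L + 4I has rows (7, 4, 2); (7, 4, 6); (7, 2, 7)
w1 = Bv₀ = (7·0 + 4·0 + 2·1; 7·0 + 4·0 + 6·1; 7·0 + 2·0 + 7·1) = (2, 6, 7)
w2 = Bw1 = (7·2 + 4·6 + 2·7; 7·2 + 4·6 + 6·7; 7·2 + 2·6 + 7·7) = (52, 80, 75)
Requested component of w2: 80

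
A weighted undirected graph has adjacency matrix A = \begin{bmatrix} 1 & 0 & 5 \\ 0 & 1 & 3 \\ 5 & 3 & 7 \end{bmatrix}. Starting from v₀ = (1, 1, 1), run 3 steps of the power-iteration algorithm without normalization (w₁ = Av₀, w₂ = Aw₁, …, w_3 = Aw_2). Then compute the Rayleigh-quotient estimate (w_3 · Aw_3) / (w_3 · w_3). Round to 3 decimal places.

10.557

w1 = Av₀ = (1·1 + 0·1 + 5·1; 0·1 + 1·1 + 3·1; 5·1 + 3·1 + 7·1) = (6, 4, 15)
w2 = Aw1 = (1·6 + 0·4 + 5·15; 0·6 + 1·4 + 3·15; 5·6 + 3·4 + 7·15) = (81, 49, 147)
w3 = Aw2 = (816, 490, 1581)
Aw3 = (8721, 5233, 16617)
w3·Aw3 = 816·8721 + 490·5233 + 1581·16617 = 35951983; w3·w3 = 816·816 + 490·490 + 1581·1581 = 3405517
λ ≈ 35951983/3405517 = 10.557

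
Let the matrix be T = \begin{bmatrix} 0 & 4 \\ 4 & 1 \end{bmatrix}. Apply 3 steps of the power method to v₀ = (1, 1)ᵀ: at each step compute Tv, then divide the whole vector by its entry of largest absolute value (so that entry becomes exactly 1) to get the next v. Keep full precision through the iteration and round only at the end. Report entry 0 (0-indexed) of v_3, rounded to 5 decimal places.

Tv0 = (4.000000, 5.000000); divide by 5.000000 → v1 = (0.800000, 1.000000)
Tv1 = (4.000000, 4.200000); divide by 4.200000 → v2 = (0.952381, 1.000000)
Tv2 = (4.000000, 4.809524); divide by 4.809524 → v3 = (0.831683, 1.000000)
Requested entry of v3: 84/101 = 0.83168

0.83168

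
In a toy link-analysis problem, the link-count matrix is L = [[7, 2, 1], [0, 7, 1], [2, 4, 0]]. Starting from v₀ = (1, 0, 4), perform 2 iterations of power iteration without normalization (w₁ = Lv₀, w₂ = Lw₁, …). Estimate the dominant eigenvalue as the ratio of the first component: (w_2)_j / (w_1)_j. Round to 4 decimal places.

w1 = Lv₀ = (7·1 + 2·0 + 1·4; 0·1 + 7·0 + 1·4; 2·1 + 4·0 + 0·4) = (11, 4, 2)
w2 = Lw1 = (7·11 + 2·4 + 1·2; 0·11 + 7·4 + 1·2; 2·11 + 4·4 + 0·2) = (87, 30, 38)
Ratio at component: 87 / 11 = 7.9091

7.9091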